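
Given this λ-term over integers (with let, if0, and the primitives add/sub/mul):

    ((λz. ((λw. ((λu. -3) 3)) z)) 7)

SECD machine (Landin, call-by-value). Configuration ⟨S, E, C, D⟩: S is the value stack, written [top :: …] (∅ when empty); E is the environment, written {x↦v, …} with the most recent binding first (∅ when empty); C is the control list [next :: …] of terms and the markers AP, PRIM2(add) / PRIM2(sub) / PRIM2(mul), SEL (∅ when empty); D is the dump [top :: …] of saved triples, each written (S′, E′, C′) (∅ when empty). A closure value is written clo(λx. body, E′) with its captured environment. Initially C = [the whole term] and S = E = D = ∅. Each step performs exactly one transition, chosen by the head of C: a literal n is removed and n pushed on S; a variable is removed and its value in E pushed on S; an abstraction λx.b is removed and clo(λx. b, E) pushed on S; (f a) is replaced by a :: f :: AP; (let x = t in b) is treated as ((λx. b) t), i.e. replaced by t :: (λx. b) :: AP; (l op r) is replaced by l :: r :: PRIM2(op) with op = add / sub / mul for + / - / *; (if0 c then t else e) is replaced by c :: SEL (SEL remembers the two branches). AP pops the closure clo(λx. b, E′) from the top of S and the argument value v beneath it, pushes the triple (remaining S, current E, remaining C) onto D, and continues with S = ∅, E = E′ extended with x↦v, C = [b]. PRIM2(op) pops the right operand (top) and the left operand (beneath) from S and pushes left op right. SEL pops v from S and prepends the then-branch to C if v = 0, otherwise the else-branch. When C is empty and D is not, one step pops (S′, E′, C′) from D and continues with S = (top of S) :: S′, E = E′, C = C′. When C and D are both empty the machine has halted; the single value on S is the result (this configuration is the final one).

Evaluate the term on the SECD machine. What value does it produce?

Answer: -3

Execution trace:
t=0: <S=∅, E=∅, C=[((λz. ((λw. ((λu. -3) 3)) z)) 7)], D=∅>
t=1: <S=∅, E=∅, C=[7 :: (λz. ((λw. ((λu. -3) 3)) z)) :: AP], D=∅>
t=2: <S=[7], E=∅, C=[(λz. ((λw. ((λu. -3) 3)) z)) :: AP], D=∅>
t=3: <S=[clo(λz. ((λw. ((λu. -3) 3)) z), ∅) :: 7], E=∅, C=[AP], D=∅>
t=4: <S=∅, E={z↦7}, C=[((λw. ((λu. -3) 3)) z)], D=[(∅, ∅, ∅)]>
t=5: <S=∅, E={z↦7}, C=[z :: (λw. ((λu. -3) 3)) :: AP], D=[(∅, ∅, ∅)]>
t=6: <S=[7], E={z↦7}, C=[(λw. ((λu. -3) 3)) :: AP], D=[(∅, ∅, ∅)]>
t=7: <S=[clo(λw. ((λu. -3) 3), {z↦7}) :: 7], E={z↦7}, C=[AP], D=[(∅, ∅, ∅)]>
t=8: <S=∅, E={w↦7, z↦7}, C=[((λu. -3) 3)], D=[(∅, {z↦7}, ∅) :: (∅, ∅, ∅)]>
t=9: <S=∅, E={w↦7, z↦7}, C=[3 :: (λu. -3) :: AP], D=[(∅, {z↦7}, ∅) :: (∅, ∅, ∅)]>
t=10: <S=[3], E={w↦7, z↦7}, C=[(λu. -3) :: AP], D=[(∅, {z↦7}, ∅) :: (∅, ∅, ∅)]>
t=11: <S=[clo(λu. -3, {w↦7, z↦7}) :: 3], E={w↦7, z↦7}, C=[AP], D=[(∅, {z↦7}, ∅) :: (∅, ∅, ∅)]>
t=12: <S=∅, E={u↦3, w↦7, z↦7}, C=[-3], D=[(∅, {w↦7, z↦7}, ∅) :: (∅, {z↦7}, ∅) :: (∅, ∅, ∅)]>
t=13: <S=[-3], E={u↦3, w↦7, z↦7}, C=∅, D=[(∅, {w↦7, z↦7}, ∅) :: (∅, {z↦7}, ∅) :: (∅, ∅, ∅)]>
t=14: <S=[-3], E={w↦7, z↦7}, C=∅, D=[(∅, {z↦7}, ∅) :: (∅, ∅, ∅)]>
t=15: <S=[-3], E={z↦7}, C=∅, D=[(∅, ∅, ∅)]>
t=16: <S=[-3], E=∅, C=∅, D=∅>
→ final value -3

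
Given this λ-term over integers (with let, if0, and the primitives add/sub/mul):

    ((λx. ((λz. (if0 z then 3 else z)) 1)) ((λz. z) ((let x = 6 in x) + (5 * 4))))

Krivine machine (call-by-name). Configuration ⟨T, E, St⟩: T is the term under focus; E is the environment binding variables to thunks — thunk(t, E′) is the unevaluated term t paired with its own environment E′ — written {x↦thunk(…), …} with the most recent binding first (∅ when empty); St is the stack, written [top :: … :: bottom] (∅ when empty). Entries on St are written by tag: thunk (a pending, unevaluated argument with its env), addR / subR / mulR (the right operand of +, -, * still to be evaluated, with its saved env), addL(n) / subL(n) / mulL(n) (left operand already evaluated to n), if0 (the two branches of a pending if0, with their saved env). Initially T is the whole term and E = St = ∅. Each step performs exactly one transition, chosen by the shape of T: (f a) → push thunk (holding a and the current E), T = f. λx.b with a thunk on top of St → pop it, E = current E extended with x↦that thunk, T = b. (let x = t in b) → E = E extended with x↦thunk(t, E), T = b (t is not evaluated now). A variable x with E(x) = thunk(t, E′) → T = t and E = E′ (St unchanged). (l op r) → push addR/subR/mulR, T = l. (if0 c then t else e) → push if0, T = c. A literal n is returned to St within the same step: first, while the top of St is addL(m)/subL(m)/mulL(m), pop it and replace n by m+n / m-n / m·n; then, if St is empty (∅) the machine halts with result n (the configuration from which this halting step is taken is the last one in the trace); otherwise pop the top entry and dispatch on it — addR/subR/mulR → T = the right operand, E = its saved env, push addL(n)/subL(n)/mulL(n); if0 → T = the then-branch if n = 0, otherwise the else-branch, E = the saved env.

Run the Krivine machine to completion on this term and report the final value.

Answer: 1

Machine steps:
t=0: ⟨T=((λx. ((λz. (if0 z then 3 else z)) 1)) ((λz. z) ((let x = 6 in x) + (5 * 4)))); E=∅; St=∅⟩
t=1: ⟨T=(λx. ((λz. (if0 z then 3 else z)) 1)); E=∅; St=[thunk]⟩
t=2: ⟨T=((λz. (if0 z then 3 else z)) 1); E={x↦thunk(((λz. z) ((let x = 6 in x) + (5 * 4))), ∅)}; St=∅⟩
t=3: ⟨T=(λz. (if0 z then 3 else z)); E={x↦thunk(((λz. z) ((let x = 6 in x) + (5 * 4))), ∅)}; St=[thunk]⟩
t=4: ⟨T=(if0 z then 3 else z); E={z↦thunk(1, {x↦thunk(((λz. z) ((let x = 6 in x) + (5 * 4))), ∅)}), x↦thunk(((λz. z) ((let x = 6 in x) + (5 * 4))), ∅)}; St=∅⟩
t=5: ⟨T=z; E={z↦thunk(1, {x↦thunk(((λz. z) ((let x = 6 in x) + (5 * 4))), ∅)}), x↦thunk(((λz. z) ((let x = 6 in x) + (5 * 4))), ∅)}; St=[if0]⟩
t=6: ⟨T=1; E={x↦thunk(((λz. z) ((let x = 6 in x) + (5 * 4))), ∅)}; St=[if0]⟩
t=7: ⟨T=z; E={z↦thunk(1, {x↦thunk(((λz. z) ((let x = 6 in x) + (5 * 4))), ∅)}), x↦thunk(((λz. z) ((let x = 6 in x) + (5 * 4))), ∅)}; St=∅⟩
t=8: ⟨T=1; E={x↦thunk(((λz. z) ((let x = 6 in x) + (5 * 4))), ∅)}; St=∅⟩
→ final value 1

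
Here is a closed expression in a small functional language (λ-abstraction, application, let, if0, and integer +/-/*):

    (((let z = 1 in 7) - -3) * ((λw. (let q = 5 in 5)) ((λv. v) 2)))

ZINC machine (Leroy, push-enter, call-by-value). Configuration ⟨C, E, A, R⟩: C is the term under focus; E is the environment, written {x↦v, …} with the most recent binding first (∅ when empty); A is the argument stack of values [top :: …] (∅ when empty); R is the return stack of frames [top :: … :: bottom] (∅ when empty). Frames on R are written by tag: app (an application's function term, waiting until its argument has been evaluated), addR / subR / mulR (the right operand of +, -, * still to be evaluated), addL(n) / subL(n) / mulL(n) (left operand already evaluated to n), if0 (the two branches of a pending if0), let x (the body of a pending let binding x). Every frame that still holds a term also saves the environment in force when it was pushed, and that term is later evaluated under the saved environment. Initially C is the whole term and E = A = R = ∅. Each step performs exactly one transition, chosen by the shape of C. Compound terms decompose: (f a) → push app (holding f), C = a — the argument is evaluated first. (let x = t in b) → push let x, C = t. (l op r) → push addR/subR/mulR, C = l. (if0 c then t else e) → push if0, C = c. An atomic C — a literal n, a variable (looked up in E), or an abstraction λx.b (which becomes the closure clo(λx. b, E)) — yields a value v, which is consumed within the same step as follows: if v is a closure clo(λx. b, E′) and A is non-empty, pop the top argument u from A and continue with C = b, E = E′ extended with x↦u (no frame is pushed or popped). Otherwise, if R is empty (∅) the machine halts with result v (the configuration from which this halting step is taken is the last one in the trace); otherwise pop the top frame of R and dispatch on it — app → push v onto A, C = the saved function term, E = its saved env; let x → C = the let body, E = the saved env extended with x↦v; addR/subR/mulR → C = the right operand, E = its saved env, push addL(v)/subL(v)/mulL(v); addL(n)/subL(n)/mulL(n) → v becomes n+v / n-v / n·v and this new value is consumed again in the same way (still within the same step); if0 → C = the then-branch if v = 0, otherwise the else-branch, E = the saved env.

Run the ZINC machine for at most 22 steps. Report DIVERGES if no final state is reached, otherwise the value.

t=0: ⟨C=(((let z = 1 in 7) - -3) * ((λw. (let q = 5 in 5)) ((λv. v) 2))); E=∅; A=∅; R=∅⟩
t=1: ⟨C=((let z = 1 in 7) - -3); E=∅; A=∅; R=[mulR]⟩
t=2: ⟨C=(let z = 1 in 7); E=∅; A=∅; R=[subR :: mulR]⟩
t=3: ⟨C=1; E=∅; A=∅; R=[let z :: subR :: mulR]⟩
t=4: ⟨C=7; E={z↦1}; A=∅; R=[subR :: mulR]⟩
t=5: ⟨C=-3; E=∅; A=∅; R=[subL(7) :: mulR]⟩
t=6: ⟨C=((λw. (let q = 5 in 5)) ((λv. v) 2)); E=∅; A=∅; R=[mulL(10)]⟩
t=7: ⟨C=((λv. v) 2); E=∅; A=∅; R=[app :: mulL(10)]⟩
t=8: ⟨C=2; E=∅; A=∅; R=[app :: app :: mulL(10)]⟩
t=9: ⟨C=(λv. v); E=∅; A=[2]; R=[app :: mulL(10)]⟩
t=10: ⟨C=v; E={v↦2}; A=∅; R=[app :: mulL(10)]⟩
t=11: ⟨C=(λw. (let q = 5 in 5)); E=∅; A=[2]; R=[mulL(10)]⟩
t=12: ⟨C=(let q = 5 in 5); E={w↦2}; A=∅; R=[mulL(10)]⟩
t=13: ⟨C=5; E={w↦2}; A=∅; R=[let q :: mulL(10)]⟩
t=14: ⟨C=5; E={q↦5, w↦2}; A=∅; R=[mulL(10)]⟩
→ final value 50

Answer: 50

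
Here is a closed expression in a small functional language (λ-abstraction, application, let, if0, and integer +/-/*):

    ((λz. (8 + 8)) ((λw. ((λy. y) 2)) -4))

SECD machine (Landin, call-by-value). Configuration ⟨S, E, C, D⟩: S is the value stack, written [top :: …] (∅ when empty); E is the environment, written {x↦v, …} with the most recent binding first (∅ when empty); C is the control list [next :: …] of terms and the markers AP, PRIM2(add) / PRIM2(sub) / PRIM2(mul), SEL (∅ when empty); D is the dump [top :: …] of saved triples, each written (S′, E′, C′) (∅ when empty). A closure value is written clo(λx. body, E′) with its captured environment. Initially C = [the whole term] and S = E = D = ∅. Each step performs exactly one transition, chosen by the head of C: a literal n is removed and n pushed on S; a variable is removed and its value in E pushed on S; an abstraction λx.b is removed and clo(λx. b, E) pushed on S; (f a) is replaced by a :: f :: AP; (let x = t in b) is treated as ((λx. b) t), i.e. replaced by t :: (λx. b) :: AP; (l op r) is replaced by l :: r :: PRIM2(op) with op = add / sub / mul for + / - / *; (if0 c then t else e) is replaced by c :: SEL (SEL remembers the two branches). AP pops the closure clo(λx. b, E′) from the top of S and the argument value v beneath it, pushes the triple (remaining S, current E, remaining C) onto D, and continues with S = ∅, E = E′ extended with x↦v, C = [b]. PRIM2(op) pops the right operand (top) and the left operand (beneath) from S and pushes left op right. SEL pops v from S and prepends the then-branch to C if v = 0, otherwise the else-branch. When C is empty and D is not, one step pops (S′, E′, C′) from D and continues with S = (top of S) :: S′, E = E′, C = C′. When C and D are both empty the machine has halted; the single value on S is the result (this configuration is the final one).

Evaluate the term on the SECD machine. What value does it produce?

t=0: [S=∅ | E=∅ | C=[((λz. (8 + 8)) ((λw. ((λy. y) 2)) -4))] | D=∅]
t=1: [S=∅ | E=∅ | C=[((λw. ((λy. y) 2)) -4) :: (λz. (8 + 8)) :: AP] | D=∅]
t=2: [S=∅ | E=∅ | C=[-4 :: (λw. ((λy. y) 2)) :: AP :: (λz. (8 + 8)) :: AP] | D=∅]
t=3: [S=[-4] | E=∅ | C=[(λw. ((λy. y) 2)) :: AP :: (λz. (8 + 8)) :: AP] | D=∅]
t=4: [S=[clo(λw. ((λy. y) 2), ∅) :: -4] | E=∅ | C=[AP :: (λz. (8 + 8)) :: AP] | D=∅]
t=5: [S=∅ | E={w↦-4} | C=[((λy. y) 2)] | D=[(∅, ∅, [(λz. (8 + 8)) :: AP])]]
t=6: [S=∅ | E={w↦-4} | C=[2 :: (λy. y) :: AP] | D=[(∅, ∅, [(λz. (8 + 8)) :: AP])]]
t=7: [S=[2] | E={w↦-4} | C=[(λy. y) :: AP] | D=[(∅, ∅, [(λz. (8 + 8)) :: AP])]]
t=8: [S=[clo(λy. y, {w↦-4}) :: 2] | E={w↦-4} | C=[AP] | D=[(∅, ∅, [(λz. (8 + 8)) :: AP])]]
t=9: [S=∅ | E={y↦2, w↦-4} | C=[y] | D=[(∅, {w↦-4}, ∅) :: (∅, ∅, [(λz. (8 + 8)) :: AP])]]
t=10: [S=[2] | E={y↦2, w↦-4} | C=∅ | D=[(∅, {w↦-4}, ∅) :: (∅, ∅, [(λz. (8 + 8)) :: AP])]]
t=11: [S=[2] | E={w↦-4} | C=∅ | D=[(∅, ∅, [(λz. (8 + 8)) :: AP])]]
t=12: [S=[2] | E=∅ | C=[(λz. (8 + 8)) :: AP] | D=∅]
t=13: [S=[clo(λz. (8 + 8), ∅) :: 2] | E=∅ | C=[AP] | D=∅]
t=14: [S=∅ | E={z↦2} | C=[(8 + 8)] | D=[(∅, ∅, ∅)]]
t=15: [S=∅ | E={z↦2} | C=[8 :: 8 :: PRIM2(add)] | D=[(∅, ∅, ∅)]]
t=16: [S=[8] | E={z↦2} | C=[8 :: PRIM2(add)] | D=[(∅, ∅, ∅)]]
t=17: [S=[8 :: 8] | E={z↦2} | C=[PRIM2(add)] | D=[(∅, ∅, ∅)]]
t=18: [S=[16] | E={z↦2} | C=∅ | D=[(∅, ∅, ∅)]]
t=19: [S=[16] | E=∅ | C=∅ | D=∅]
→ final value 16

Answer: 16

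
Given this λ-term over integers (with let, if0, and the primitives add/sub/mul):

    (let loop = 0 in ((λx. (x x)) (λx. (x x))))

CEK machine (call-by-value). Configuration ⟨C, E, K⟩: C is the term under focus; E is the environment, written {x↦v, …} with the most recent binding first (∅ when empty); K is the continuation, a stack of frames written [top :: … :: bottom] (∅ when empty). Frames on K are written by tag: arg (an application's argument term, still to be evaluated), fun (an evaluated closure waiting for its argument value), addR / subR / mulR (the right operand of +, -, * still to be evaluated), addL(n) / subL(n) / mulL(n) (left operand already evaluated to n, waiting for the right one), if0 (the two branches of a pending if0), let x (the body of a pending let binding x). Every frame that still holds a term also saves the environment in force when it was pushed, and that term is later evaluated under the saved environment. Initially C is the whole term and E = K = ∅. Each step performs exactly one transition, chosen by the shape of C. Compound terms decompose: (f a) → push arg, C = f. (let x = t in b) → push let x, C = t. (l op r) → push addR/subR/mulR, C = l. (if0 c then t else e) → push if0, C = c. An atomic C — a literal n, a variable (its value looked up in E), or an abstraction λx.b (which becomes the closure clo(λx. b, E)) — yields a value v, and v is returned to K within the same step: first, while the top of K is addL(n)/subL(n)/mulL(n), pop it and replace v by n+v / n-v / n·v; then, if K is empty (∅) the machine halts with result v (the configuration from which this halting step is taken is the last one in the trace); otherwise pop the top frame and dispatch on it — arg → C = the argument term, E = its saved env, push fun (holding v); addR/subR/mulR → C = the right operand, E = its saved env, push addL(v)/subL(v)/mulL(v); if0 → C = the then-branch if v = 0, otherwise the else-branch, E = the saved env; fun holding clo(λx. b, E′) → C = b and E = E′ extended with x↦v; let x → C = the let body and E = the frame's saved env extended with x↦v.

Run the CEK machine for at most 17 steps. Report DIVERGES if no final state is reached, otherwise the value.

[0] ⟨C=(let loop = 0 in ((λx. (x x)) (λx. (x x)))); E=∅; K=∅⟩
[1] ⟨C=0; E=∅; K=[let loop]⟩
[2] ⟨C=((λx. (x x)) (λx. (x x))); E={loop↦0}; K=∅⟩
[3] ⟨C=(λx. (x x)); E={loop↦0}; K=[arg]⟩
[4] ⟨C=(λx. (x x)); E={loop↦0}; K=[fun]⟩
[5] ⟨C=(x x); E={x↦clo(λx. (x x), {loop↦0}), loop↦0}; K=∅⟩
[6] ⟨C=x; E={x↦clo(λx. (x x), {loop↦0}), loop↦0}; K=[arg]⟩
[7] ⟨C=x; E={x↦clo(λx. (x x), {loop↦0}), loop↦0}; K=[fun]⟩
… configuration repeats with period 3 (steps 5–7 recur indefinitely) …

Answer: DIVERGES (no final state within 17 steps)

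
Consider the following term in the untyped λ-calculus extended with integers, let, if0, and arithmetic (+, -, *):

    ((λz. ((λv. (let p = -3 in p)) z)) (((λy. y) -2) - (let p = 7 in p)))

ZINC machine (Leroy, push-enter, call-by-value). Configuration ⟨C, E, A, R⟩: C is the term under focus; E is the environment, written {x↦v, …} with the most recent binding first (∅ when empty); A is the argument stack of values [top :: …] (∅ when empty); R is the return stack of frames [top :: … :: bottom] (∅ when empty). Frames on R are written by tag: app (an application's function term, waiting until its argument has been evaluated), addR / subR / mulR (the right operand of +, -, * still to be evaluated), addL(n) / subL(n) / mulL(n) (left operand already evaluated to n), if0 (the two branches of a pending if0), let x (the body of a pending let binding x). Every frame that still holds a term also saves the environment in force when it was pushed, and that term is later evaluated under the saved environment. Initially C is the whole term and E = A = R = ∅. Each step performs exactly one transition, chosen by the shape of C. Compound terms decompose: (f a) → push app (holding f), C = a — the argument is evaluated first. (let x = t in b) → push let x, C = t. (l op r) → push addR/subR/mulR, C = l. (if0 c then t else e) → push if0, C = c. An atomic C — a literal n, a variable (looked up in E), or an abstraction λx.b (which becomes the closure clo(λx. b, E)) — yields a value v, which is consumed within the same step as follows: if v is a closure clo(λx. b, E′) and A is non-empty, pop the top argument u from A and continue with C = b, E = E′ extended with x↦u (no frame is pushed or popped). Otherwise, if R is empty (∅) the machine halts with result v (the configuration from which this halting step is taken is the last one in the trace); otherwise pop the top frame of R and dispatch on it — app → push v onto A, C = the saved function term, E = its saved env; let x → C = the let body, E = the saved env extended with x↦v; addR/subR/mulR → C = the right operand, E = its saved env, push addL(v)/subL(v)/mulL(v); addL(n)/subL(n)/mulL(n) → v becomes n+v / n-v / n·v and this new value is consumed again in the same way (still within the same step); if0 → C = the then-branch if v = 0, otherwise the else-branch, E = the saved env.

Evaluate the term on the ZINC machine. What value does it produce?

t=0: ⟨C=((λz. ((λv. (let p = -3 in p)) z)) (((λy. y) -2) - (let p = 7 in p))); E=∅; A=∅; R=∅⟩
t=1: ⟨C=(((λy. y) -2) - (let p = 7 in p)); E=∅; A=∅; R=[app]⟩
t=2: ⟨C=((λy. y) -2); E=∅; A=∅; R=[subR :: app]⟩
t=3: ⟨C=-2; E=∅; A=∅; R=[app :: subR :: app]⟩
t=4: ⟨C=(λy. y); E=∅; A=[-2]; R=[subR :: app]⟩
t=5: ⟨C=y; E={y↦-2}; A=∅; R=[subR :: app]⟩
t=6: ⟨C=(let p = 7 in p); E=∅; A=∅; R=[subL(-2) :: app]⟩
t=7: ⟨C=7; E=∅; A=∅; R=[let p :: subL(-2) :: app]⟩
t=8: ⟨C=p; E={p↦7}; A=∅; R=[subL(-2) :: app]⟩
t=9: ⟨C=(λz. ((λv. (let p = -3 in p)) z)); E=∅; A=[-9]; R=∅⟩
t=10: ⟨C=((λv. (let p = -3 in p)) z); E={z↦-9}; A=∅; R=∅⟩
t=11: ⟨C=z; E={z↦-9}; A=∅; R=[app]⟩
t=12: ⟨C=(λv. (let p = -3 in p)); E={z↦-9}; A=[-9]; R=∅⟩
t=13: ⟨C=(let p = -3 in p); E={v↦-9, z↦-9}; A=∅; R=∅⟩
t=14: ⟨C=-3; E={v↦-9, z↦-9}; A=∅; R=[let p]⟩
t=15: ⟨C=p; E={p↦-3, v↦-9, z↦-9}; A=∅; R=∅⟩
→ final value -3

Answer: -3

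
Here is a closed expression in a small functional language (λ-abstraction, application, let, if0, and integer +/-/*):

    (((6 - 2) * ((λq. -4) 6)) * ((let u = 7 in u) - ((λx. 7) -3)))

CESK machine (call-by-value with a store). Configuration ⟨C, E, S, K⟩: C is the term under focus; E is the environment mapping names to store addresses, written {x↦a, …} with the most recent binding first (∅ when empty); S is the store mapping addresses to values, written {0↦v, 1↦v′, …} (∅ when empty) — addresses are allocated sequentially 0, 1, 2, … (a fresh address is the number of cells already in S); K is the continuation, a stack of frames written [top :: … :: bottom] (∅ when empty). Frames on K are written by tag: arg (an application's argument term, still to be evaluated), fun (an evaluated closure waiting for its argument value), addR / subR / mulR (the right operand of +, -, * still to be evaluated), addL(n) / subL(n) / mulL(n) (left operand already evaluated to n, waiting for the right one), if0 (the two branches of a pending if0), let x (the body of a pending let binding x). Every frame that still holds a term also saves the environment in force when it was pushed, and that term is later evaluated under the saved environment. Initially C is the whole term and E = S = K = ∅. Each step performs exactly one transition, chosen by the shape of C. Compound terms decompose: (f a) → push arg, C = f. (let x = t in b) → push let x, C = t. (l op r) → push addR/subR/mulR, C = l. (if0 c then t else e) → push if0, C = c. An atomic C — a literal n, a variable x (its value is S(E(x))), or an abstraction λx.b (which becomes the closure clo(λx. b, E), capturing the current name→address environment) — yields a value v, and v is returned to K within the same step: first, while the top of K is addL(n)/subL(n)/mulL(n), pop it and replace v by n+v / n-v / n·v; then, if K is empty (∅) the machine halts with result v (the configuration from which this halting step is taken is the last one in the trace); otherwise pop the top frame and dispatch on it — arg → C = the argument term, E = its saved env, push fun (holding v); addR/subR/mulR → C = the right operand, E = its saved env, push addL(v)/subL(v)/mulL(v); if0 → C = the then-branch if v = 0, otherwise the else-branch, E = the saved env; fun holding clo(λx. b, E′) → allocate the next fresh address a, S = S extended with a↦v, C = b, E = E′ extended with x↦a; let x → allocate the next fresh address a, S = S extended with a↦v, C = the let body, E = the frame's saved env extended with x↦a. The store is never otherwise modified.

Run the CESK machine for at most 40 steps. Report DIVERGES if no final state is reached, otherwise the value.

step 0: <C=(((6 - 2) * ((λq. -4) 6)) * ((let u = 7 in u) - ((λx. 7) -3))), E=∅, S=∅, K=∅>
step 1: <C=((6 - 2) * ((λq. -4) 6)), E=∅, S=∅, K=[mulR]>
step 2: <C=(6 - 2), E=∅, S=∅, K=[mulR :: mulR]>
step 3: <C=6, E=∅, S=∅, K=[subR :: mulR :: mulR]>
step 4: <C=2, E=∅, S=∅, K=[subL(6) :: mulR :: mulR]>
step 5: <C=((λq. -4) 6), E=∅, S=∅, K=[mulL(4) :: mulR]>
step 6: <C=(λq. -4), E=∅, S=∅, K=[arg :: mulL(4) :: mulR]>
step 7: <C=6, E=∅, S=∅, K=[fun :: mulL(4) :: mulR]>
step 8: <C=-4, E={q↦0}, S={0↦6}, K=[mulL(4) :: mulR]>
step 9: <C=((let u = 7 in u) - ((λx. 7) -3)), E=∅, S={0↦6}, K=[mulL(-16)]>
step 10: <C=(let u = 7 in u), E=∅, S={0↦6}, K=[subR :: mulL(-16)]>
step 11: <C=7, E=∅, S={0↦6}, K=[let u :: subR :: mulL(-16)]>
step 12: <C=u, E={u↦1}, S={0↦6, 1↦7}, K=[subR :: mulL(-16)]>
step 13: <C=((λx. 7) -3), E=∅, S={0↦6, 1↦7}, K=[subL(7) :: mulL(-16)]>
step 14: <C=(λx. 7), E=∅, S={0↦6, 1↦7}, K=[arg :: subL(7) :: mulL(-16)]>
step 15: <C=-3, E=∅, S={0↦6, 1↦7}, K=[fun :: subL(7) :: mulL(-16)]>
step 16: <C=7, E={x↦2}, S={0↦6, 1↦7, 2↦-3}, K=[subL(7) :: mulL(-16)]>
→ final value 0

Answer: 0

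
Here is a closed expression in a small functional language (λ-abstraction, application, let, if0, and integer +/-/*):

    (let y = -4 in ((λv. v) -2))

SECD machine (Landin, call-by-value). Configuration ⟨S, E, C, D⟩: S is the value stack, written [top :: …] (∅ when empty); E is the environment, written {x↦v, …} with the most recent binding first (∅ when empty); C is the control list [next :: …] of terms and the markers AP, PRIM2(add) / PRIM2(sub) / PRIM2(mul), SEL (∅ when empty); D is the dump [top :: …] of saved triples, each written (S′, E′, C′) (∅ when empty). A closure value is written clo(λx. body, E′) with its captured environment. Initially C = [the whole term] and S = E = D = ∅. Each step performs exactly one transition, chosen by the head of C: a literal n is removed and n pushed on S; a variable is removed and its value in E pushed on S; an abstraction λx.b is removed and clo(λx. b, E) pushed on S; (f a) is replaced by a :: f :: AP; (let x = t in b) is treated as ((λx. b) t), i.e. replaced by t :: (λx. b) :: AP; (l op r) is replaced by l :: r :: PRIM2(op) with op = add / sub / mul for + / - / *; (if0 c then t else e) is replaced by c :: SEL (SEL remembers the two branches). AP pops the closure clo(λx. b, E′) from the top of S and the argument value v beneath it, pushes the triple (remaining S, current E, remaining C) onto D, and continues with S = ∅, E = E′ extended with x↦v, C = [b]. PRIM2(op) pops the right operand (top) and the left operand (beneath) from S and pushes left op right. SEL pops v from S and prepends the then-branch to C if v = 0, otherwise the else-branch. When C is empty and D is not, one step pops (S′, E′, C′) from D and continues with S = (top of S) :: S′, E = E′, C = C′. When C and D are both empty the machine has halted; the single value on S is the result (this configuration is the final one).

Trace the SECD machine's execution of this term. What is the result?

Answer: -2

Machine steps:
t=0: [S=∅ | E=∅ | C=[(let y = -4 in ((λv. v) -2))] | D=∅]
t=1: [S=∅ | E=∅ | C=[-4 :: (λy. ((λv. v) -2)) :: AP] | D=∅]
t=2: [S=[-4] | E=∅ | C=[(λy. ((λv. v) -2)) :: AP] | D=∅]
t=3: [S=[clo(λy. ((λv. v) -2), ∅) :: -4] | E=∅ | C=[AP] | D=∅]
t=4: [S=∅ | E={y↦-4} | C=[((λv. v) -2)] | D=[(∅, ∅, ∅)]]
t=5: [S=∅ | E={y↦-4} | C=[-2 :: (λv. v) :: AP] | D=[(∅, ∅, ∅)]]
t=6: [S=[-2] | E={y↦-4} | C=[(λv. v) :: AP] | D=[(∅, ∅, ∅)]]
t=7: [S=[clo(λv. v, {y↦-4}) :: -2] | E={y↦-4} | C=[AP] | D=[(∅, ∅, ∅)]]
t=8: [S=∅ | E={v↦-2, y↦-4} | C=[v] | D=[(∅, {y↦-4}, ∅) :: (∅, ∅, ∅)]]
t=9: [S=[-2] | E={v↦-2, y↦-4} | C=∅ | D=[(∅, {y↦-4}, ∅) :: (∅, ∅, ∅)]]
t=10: [S=[-2] | E={y↦-4} | C=∅ | D=[(∅, ∅, ∅)]]
t=11: [S=[-2] | E=∅ | C=∅ | D=∅]
→ final value -2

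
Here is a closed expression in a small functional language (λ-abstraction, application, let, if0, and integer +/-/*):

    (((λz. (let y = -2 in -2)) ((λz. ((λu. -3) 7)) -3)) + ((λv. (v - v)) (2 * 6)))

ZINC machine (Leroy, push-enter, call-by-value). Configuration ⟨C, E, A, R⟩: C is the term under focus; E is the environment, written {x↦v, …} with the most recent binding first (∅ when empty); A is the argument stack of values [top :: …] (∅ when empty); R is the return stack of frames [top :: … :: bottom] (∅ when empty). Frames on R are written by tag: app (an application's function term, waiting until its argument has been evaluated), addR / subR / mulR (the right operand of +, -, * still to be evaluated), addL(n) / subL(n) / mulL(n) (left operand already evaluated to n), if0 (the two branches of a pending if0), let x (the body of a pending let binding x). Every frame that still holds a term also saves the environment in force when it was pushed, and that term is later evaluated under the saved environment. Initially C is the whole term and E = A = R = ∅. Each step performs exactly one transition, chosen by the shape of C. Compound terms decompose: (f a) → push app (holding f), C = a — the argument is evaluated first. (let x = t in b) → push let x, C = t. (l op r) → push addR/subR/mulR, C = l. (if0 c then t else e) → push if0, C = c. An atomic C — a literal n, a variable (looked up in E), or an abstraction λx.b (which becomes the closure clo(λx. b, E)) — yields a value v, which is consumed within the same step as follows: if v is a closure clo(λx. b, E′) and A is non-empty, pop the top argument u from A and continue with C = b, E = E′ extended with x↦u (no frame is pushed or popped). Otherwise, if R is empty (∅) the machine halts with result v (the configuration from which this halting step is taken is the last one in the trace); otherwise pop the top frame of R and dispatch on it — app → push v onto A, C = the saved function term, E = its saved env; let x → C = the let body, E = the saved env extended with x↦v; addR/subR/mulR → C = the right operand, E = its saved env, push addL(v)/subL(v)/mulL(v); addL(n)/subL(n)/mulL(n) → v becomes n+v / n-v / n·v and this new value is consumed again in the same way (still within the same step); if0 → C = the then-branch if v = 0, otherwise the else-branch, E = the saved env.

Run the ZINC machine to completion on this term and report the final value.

[0] <C=(((λz. (let y = -2 in -2)) ((λz. ((λu. -3) 7)) -3)) + ((λv. (v - v)) (2 * 6))), E=∅, A=∅, R=∅>
[1] <C=((λz. (let y = -2 in -2)) ((λz. ((λu. -3) 7)) -3)), E=∅, A=∅, R=[addR]>
[2] <C=((λz. ((λu. -3) 7)) -3), E=∅, A=∅, R=[app :: addR]>
[3] <C=-3, E=∅, A=∅, R=[app :: app :: addR]>
[4] <C=(λz. ((λu. -3) 7)), E=∅, A=[-3], R=[app :: addR]>
[5] <C=((λu. -3) 7), E={z↦-3}, A=∅, R=[app :: addR]>
[6] <C=7, E={z↦-3}, A=∅, R=[app :: app :: addR]>
[7] <C=(λu. -3), E={z↦-3}, A=[7], R=[app :: addR]>
[8] <C=-3, E={u↦7, z↦-3}, A=∅, R=[app :: addR]>
[9] <C=(λz. (let y = -2 in -2)), E=∅, A=[-3], R=[addR]>
[10] <C=(let y = -2 in -2), E={z↦-3}, A=∅, R=[addR]>
[11] <C=-2, E={z↦-3}, A=∅, R=[let y :: addR]>
[12] <C=-2, E={y↦-2, z↦-3}, A=∅, R=[addR]>
[13] <C=((λv. (v - v)) (2 * 6)), E=∅, A=∅, R=[addL(-2)]>
[14] <C=(2 * 6), E=∅, A=∅, R=[app :: addL(-2)]>
[15] <C=2, E=∅, A=∅, R=[mulR :: app :: addL(-2)]>
[16] <C=6, E=∅, A=∅, R=[mulL(2) :: app :: addL(-2)]>
[17] <C=(λv. (v - v)), E=∅, A=[12], R=[addL(-2)]>
[18] <C=(v - v), E={v↦12}, A=∅, R=[addL(-2)]>
[19] <C=v, E={v↦12}, A=∅, R=[subR :: addL(-2)]>
[20] <C=v, E={v↦12}, A=∅, R=[subL(12) :: addL(-2)]>
→ final value -2

Answer: -2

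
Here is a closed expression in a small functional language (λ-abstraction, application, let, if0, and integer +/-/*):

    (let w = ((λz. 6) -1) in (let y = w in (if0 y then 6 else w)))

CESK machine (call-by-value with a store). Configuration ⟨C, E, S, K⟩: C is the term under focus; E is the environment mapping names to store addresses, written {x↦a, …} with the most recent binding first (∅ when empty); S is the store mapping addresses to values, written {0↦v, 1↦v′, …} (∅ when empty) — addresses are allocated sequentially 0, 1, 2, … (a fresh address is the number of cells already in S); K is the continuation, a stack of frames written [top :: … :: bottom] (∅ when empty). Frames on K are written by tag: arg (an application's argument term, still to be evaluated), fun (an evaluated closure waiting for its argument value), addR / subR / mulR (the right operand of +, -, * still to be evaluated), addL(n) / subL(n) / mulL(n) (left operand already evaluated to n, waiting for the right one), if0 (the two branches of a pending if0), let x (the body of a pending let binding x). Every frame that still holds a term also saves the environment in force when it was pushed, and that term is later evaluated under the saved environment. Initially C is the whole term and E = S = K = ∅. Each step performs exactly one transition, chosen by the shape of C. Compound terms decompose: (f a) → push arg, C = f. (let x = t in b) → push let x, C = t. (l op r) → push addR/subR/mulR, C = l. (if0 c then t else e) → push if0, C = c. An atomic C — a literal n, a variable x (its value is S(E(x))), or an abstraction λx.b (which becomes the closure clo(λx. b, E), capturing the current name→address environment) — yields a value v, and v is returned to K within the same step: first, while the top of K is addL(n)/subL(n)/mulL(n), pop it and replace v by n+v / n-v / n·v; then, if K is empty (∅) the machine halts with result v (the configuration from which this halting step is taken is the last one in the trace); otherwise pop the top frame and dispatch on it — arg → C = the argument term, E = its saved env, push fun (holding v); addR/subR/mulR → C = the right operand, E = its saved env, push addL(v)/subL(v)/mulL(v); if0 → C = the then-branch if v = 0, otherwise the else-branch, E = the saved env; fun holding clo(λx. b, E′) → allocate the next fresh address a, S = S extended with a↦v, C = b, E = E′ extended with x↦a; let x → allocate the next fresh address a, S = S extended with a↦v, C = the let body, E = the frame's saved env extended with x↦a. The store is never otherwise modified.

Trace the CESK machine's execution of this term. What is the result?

Answer: 6

Machine steps:
step 0: ⟨C=(let w = ((λz. 6) -1) in (let y = w in (if0 y then 6 else w))); E=∅; S=∅; K=∅⟩
step 1: ⟨C=((λz. 6) -1); E=∅; S=∅; K=[let w]⟩
step 2: ⟨C=(λz. 6); E=∅; S=∅; K=[arg :: let w]⟩
step 3: ⟨C=-1; E=∅; S=∅; K=[fun :: let w]⟩
step 4: ⟨C=6; E={z↦0}; S={0↦-1}; K=[let w]⟩
step 5: ⟨C=(let y = w in (if0 y then 6 else w)); E={w↦1}; S={0↦-1, 1↦6}; K=∅⟩
step 6: ⟨C=w; E={w↦1}; S={0↦-1, 1↦6}; K=[let y]⟩
step 7: ⟨C=(if0 y then 6 else w); E={y↦2, w↦1}; S={0↦-1, 1↦6, 2↦6}; K=∅⟩
step 8: ⟨C=y; E={y↦2, w↦1}; S={0↦-1, 1↦6, 2↦6}; K=[if0]⟩
step 9: ⟨C=w; E={y↦2, w↦1}; S={0↦-1, 1↦6, 2↦6}; K=∅⟩
→ final value 6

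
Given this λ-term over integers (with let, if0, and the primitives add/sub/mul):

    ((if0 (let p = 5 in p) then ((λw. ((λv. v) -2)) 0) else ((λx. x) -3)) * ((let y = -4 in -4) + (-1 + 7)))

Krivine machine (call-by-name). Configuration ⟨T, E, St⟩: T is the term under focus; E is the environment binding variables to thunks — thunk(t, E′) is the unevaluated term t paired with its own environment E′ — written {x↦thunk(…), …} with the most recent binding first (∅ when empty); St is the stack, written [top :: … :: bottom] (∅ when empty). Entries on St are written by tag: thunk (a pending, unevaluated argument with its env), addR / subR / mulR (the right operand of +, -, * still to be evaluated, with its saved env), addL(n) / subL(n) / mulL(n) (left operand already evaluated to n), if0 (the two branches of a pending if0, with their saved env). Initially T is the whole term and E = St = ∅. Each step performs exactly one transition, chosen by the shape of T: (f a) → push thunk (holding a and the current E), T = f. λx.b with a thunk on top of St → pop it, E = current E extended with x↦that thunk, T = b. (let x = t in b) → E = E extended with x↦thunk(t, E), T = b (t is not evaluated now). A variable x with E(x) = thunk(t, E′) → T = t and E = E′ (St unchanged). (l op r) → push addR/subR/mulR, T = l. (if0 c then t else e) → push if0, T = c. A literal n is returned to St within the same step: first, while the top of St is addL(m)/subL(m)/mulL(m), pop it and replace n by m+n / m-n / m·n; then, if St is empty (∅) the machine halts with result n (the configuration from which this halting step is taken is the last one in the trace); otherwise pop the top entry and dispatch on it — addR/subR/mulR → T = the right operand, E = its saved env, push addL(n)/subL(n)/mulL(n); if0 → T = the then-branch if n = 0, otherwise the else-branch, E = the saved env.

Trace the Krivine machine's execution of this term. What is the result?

step 0: <T=((if0 (let p = 5 in p) then ((λw. ((λv. v) -2)) 0) else ((λx. x) -3)) * ((let y = -4 in -4) + (-1 + 7))), E=∅, St=∅>
step 1: <T=(if0 (let p = 5 in p) then ((λw. ((λv. v) -2)) 0) else ((λx. x) -3)), E=∅, St=[mulR]>
step 2: <T=(let p = 5 in p), E=∅, St=[if0 :: mulR]>
step 3: <T=p, E={p↦thunk(5, ∅)}, St=[if0 :: mulR]>
step 4: <T=5, E=∅, St=[if0 :: mulR]>
step 5: <T=((λx. x) -3), E=∅, St=[mulR]>
step 6: <T=(λx. x), E=∅, St=[thunk :: mulR]>
step 7: <T=x, E={x↦thunk(-3, ∅)}, St=[mulR]>
step 8: <T=-3, E=∅, St=[mulR]>
step 9: <T=((let y = -4 in -4) + (-1 + 7)), E=∅, St=[mulL(-3)]>
step 10: <T=(let y = -4 in -4), E=∅, St=[addR :: mulL(-3)]>
step 11: <T=-4, E={y↦thunk(-4, ∅)}, St=[addR :: mulL(-3)]>
step 12: <T=(-1 + 7), E=∅, St=[addL(-4) :: mulL(-3)]>
step 13: <T=-1, E=∅, St=[addR :: addL(-4) :: mulL(-3)]>
step 14: <T=7, E=∅, St=[addL(-1) :: addL(-4) :: mulL(-3)]>
→ final value -6

Answer: -6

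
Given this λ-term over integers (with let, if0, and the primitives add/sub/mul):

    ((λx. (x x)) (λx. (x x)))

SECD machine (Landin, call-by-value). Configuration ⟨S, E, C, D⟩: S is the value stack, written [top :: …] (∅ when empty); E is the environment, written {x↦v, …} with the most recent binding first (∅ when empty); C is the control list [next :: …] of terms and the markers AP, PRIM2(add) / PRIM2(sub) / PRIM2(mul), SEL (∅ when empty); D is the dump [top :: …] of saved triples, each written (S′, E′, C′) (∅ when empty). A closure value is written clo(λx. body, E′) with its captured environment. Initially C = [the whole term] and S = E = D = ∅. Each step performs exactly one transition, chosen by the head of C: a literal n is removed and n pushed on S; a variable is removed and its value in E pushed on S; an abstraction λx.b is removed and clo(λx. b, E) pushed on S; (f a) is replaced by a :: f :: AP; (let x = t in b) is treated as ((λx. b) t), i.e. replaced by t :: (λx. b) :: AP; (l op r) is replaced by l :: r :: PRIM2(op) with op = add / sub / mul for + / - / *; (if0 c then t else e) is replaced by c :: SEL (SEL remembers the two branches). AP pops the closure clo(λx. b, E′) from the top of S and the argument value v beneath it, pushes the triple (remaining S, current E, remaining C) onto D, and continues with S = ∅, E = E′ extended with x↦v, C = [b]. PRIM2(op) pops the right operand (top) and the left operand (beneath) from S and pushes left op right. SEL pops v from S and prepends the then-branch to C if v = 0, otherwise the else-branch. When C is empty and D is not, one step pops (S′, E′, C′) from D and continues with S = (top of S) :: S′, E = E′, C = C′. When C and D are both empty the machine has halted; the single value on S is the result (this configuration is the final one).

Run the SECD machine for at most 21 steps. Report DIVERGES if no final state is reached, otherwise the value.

Answer: DIVERGES (no final state within 21 steps)

Execution trace:
0. [S=∅ | E=∅ | C=[((λx. (x x)) (λx. (x x)))] | D=∅]
1. [S=∅ | E=∅ | C=[(λx. (x x)) :: (λx. (x x)) :: AP] | D=∅]
2. [S=[clo(λx. (x x), ∅)] | E=∅ | C=[(λx. (x x)) :: AP] | D=∅]
3. [S=[clo(λx. (x x), ∅) :: clo(λx. (x x), ∅)] | E=∅ | C=[AP] | D=∅]
4. [S=∅ | E={x↦clo(λx. (x x), ∅)} | C=[(x x)] | D=[(∅, ∅, ∅)]]
5. [S=∅ | E={x↦clo(λx. (x x), ∅)} | C=[x :: x :: AP] | D=[(∅, ∅, ∅)]]
6. [S=[clo(λx. (x x), ∅)] | E={x↦clo(λx. (x x), ∅)} | C=[x :: AP] | D=[(∅, ∅, ∅)]]
7. [S=[clo(λx. (x x), ∅) :: clo(λx. (x x), ∅)] | E={x↦clo(λx. (x x), ∅)} | C=[AP] | D=[(∅, ∅, ∅)]]
8. [S=∅ | E={x↦clo(λx. (x x), ∅)} | C=[(x x)] | D=[(∅, {x↦clo(λx. (x x), ∅)}, ∅) :: (∅, ∅, ∅)]]
9. [S=∅ | E={x↦clo(λx. (x x), ∅)} | C=[x :: x :: AP] | D=[(∅, {x↦clo(λx. (x x), ∅)}, ∅) :: (∅, ∅, ∅)]]
10. [S=[clo(λx. (x x), ∅)] | E={x↦clo(λx. (x x), ∅)} | C=[x :: AP] | D=[(∅, {x↦clo(λx. (x x), ∅)}, ∅) :: (∅, ∅, ∅)]]
11. [S=[clo(λx. (x x), ∅) :: clo(λx. (x x), ∅)] | E={x↦clo(λx. (x x), ∅)} | C=[AP] | D=[(∅, {x↦clo(λx. (x x), ∅)}, ∅) :: (∅, ∅, ∅)]]
12. [S=∅ | E={x↦clo(λx. (x x), ∅)} | C=[(x x)] | D=[(∅, {x↦clo(λx. (x x), ∅)}, ∅) :: (∅, {x↦clo(λx. (x x), ∅)}, ∅) :: (∅, ∅, ∅)]]
13. [S=∅ | E={x↦clo(λx. (x x), ∅)} | C=[x :: x :: AP] | D=[(∅, {x↦clo(λx. (x x), ∅)}, ∅) :: (∅, {x↦clo(λx. (x x), ∅)}, ∅) :: (∅, ∅, ∅)]]
14. [S=[clo(λx. (x x), ∅)] | E={x↦clo(λx. (x x), ∅)} | C=[x :: AP] | D=[(∅, {x↦clo(λx. (x x), ∅)}, ∅) :: (∅, {x↦clo(λx. (x x), ∅)}, ∅) :: (∅, ∅, ∅)]]
15. [S=[clo(λx. (x x), ∅) :: clo(λx. (x x), ∅)] | E={x↦clo(λx. (x x), ∅)} | C=[AP] | D=[(∅, {x↦clo(λx. (x x), ∅)}, ∅) :: (∅, {x↦clo(λx. (x x), ∅)}, ∅) :: (∅, ∅, ∅)]]
16. [S=∅ | E={x↦clo(λx. (x x), ∅)} | C=[(x x)] | D=[(∅, {x↦clo(λx. (x x), ∅)}, ∅) :: (∅, {x↦clo(λx. (x x), ∅)}, ∅) :: (∅, {x↦clo(λx. (x x), ∅)}, ∅) :: (∅, ∅, ∅)]]
17. [S=∅ | E={x↦clo(λx. (x x), ∅)} | C=[x :: x :: AP] | D=[(∅, {x↦clo(λx. (x x), ∅)}, ∅) :: (∅, {x↦clo(λx. (x x), ∅)}, ∅) :: (∅, {x↦clo(λx. (x x), ∅)}, ∅) :: (∅, ∅, ∅)]]
18. [S=[clo(λx. (x x), ∅)] | E={x↦clo(λx. (x x), ∅)} | C=[x :: AP] | D=[(∅, {x↦clo(λx. (x x), ∅)}, ∅) :: (∅, {x↦clo(λx. (x x), ∅)}, ∅) :: (∅, {x↦clo(λx. (x x), ∅)}, ∅) :: (∅, ∅, ∅)]]
19. [S=[clo(λx. (x x), ∅) :: clo(λx. (x x), ∅)] | E={x↦clo(λx. (x x), ∅)} | C=[AP] | D=[(∅, {x↦clo(λx. (x x), ∅)}, ∅) :: (∅, {x↦clo(λx. (x x), ∅)}, ∅) :: (∅, {x↦clo(λx. (x x), ∅)}, ∅) :: (∅, ∅, ∅)]]
20. [S=∅ | E={x↦clo(λx. (x x), ∅)} | C=[(x x)] | D=[(∅, {x↦clo(λx. (x x), ∅)}, ∅) :: (∅, {x↦clo(λx. (x x), ∅)}, ∅) :: (∅, {x↦clo(λx. (x x), ∅)}, ∅) :: (∅, {x↦clo(λx. (x x), ∅)}, ∅) :: (∅, ∅, ∅)]]
21. [S=∅ | E={x↦clo(λx. (x x), ∅)} | C=[x :: x :: AP] | D=[(∅, {x↦clo(λx. (x x), ∅)}, ∅) :: (∅, {x↦clo(λx. (x x), ∅)}, ∅) :: (∅, {x↦clo(λx. (x x), ∅)}, ∅) :: (∅, {x↦clo(λx. (x x), ∅)}, ∅) :: (∅, ∅, ∅)]]
→ 21 transitions taken and the configuration is still not final: no result within 21 steps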